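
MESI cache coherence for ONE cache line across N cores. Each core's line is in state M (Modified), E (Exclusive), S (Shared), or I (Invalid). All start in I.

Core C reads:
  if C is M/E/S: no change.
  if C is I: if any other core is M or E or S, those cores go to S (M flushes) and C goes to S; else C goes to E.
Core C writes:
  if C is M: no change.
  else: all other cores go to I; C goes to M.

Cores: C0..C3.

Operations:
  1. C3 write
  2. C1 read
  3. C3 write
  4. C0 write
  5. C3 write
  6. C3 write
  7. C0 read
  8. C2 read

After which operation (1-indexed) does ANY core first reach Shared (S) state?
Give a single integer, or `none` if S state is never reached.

Answer: 2

Derivation:
Op 1: C3 write [C3 write: invalidate none -> C3=M] -> [I,I,I,M]
Op 2: C1 read [C1 read from I: others=['C3=M'] -> C1=S, others downsized to S] -> [I,S,I,S]
  -> First S state at op 2; remaining ops need not be traced.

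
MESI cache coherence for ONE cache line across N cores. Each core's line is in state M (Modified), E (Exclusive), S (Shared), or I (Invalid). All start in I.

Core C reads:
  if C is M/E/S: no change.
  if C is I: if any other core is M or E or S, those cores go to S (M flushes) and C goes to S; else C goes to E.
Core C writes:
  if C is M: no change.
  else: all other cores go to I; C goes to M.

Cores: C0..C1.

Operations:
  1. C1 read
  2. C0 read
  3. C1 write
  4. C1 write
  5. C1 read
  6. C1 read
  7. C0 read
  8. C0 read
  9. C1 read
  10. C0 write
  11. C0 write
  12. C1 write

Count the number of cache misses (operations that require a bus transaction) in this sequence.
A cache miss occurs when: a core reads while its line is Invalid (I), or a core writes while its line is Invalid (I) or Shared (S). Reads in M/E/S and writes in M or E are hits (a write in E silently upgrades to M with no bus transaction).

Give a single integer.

Answer: 6

Derivation:
Op 1: C1 read [C1 read from I: no other sharers -> C1=E (exclusive)] -> [I,E] [MISS #1: read from I]
Op 2: C0 read [C0 read from I: others=['C1=E'] -> C0=S, others downsized to S] -> [S,S] [MISS #2: read from I]
Op 3: C1 write [C1 write: invalidate ['C0=S'] -> C1=M] -> [I,M] [MISS #3: write from S]
Op 4: C1 write [C1 write: already M (modified), no change] -> [I,M] [hit: write from M]
Op 5: C1 read [C1 read: already in M, no change] -> [I,M] [hit: read from M]
Op 6: C1 read [C1 read: already in M, no change] -> [I,M] [hit: read from M]
Op 7: C0 read [C0 read from I: others=['C1=M'] -> C0=S, others downsized to S] -> [S,S] [MISS #4: read from I]
Op 8: C0 read [C0 read: already in S, no change] -> [S,S] [hit: read from S]
Op 9: C1 read [C1 read: already in S, no change] -> [S,S] [hit: read from S]
Op 10: C0 write [C0 write: invalidate ['C1=S'] -> C0=M] -> [M,I] [MISS #5: write from S]
Op 11: C0 write [C0 write: already M (modified), no change] -> [M,I] [hit: write from M]
Op 12: C1 write [C1 write: invalidate ['C0=M'] -> C1=M] -> [I,M] [MISS #6: write from I]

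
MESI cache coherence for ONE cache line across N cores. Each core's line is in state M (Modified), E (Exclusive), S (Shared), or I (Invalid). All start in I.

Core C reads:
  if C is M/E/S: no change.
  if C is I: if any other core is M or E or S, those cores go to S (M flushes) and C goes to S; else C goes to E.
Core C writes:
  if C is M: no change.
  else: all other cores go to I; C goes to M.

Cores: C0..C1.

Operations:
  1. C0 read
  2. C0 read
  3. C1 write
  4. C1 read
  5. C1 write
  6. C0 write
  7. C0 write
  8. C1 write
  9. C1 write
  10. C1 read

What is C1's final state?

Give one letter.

Answer: M

Derivation:
Op 1: C0 read [C0 read from I: no other sharers -> C0=E (exclusive)] -> [E,I]
Op 2: C0 read [C0 read: already in E, no change] -> [E,I]
Op 3: C1 write [C1 write: invalidate ['C0=E'] -> C1=M] -> [I,M]
Op 4: C1 read [C1 read: already in M, no change] -> [I,M]
Op 5: C1 write [C1 write: already M (modified), no change] -> [I,M]
Op 6: C0 write [C0 write: invalidate ['C1=M'] -> C0=M] -> [M,I]
Op 7: C0 write [C0 write: already M (modified), no change] -> [M,I]
Op 8: C1 write [C1 write: invalidate ['C0=M'] -> C1=M] -> [I,M]
Op 9: C1 write [C1 write: already M (modified), no change] -> [I,M]
Op 10: C1 read [C1 read: already in M, no change] -> [I,M]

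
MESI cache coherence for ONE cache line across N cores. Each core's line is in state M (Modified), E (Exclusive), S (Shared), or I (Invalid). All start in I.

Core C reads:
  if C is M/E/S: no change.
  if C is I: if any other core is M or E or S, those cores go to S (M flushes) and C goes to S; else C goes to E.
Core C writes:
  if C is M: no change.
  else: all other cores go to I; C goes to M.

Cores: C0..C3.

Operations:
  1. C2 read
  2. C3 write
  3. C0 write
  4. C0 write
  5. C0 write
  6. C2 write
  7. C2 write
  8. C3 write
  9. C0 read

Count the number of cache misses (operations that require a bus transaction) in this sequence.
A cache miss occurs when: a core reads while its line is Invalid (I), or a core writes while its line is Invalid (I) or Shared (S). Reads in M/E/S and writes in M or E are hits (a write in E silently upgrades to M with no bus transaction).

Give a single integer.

Op 1: C2 read [C2 read from I: no other sharers -> C2=E (exclusive)] -> [I,I,E,I] [MISS #1: read from I]
Op 2: C3 write [C3 write: invalidate ['C2=E'] -> C3=M] -> [I,I,I,M] [MISS #2: write from I]
Op 3: C0 write [C0 write: invalidate ['C3=M'] -> C0=M] -> [M,I,I,I] [MISS #3: write from I]
Op 4: C0 write [C0 write: already M (modified), no change] -> [M,I,I,I] [hit: write from M]
Op 5: C0 write [C0 write: already M (modified), no change] -> [M,I,I,I] [hit: write from M]
Op 6: C2 write [C2 write: invalidate ['C0=M'] -> C2=M] -> [I,I,M,I] [MISS #4: write from I]
Op 7: C2 write [C2 write: already M (modified), no change] -> [I,I,M,I] [hit: write from M]
Op 8: C3 write [C3 write: invalidate ['C2=M'] -> C3=M] -> [I,I,I,M] [MISS #5: write from I]
Op 9: C0 read [C0 read from I: others=['C3=M'] -> C0=S, others downsized to S] -> [S,I,I,S] [MISS #6: read from I]

Answer: 6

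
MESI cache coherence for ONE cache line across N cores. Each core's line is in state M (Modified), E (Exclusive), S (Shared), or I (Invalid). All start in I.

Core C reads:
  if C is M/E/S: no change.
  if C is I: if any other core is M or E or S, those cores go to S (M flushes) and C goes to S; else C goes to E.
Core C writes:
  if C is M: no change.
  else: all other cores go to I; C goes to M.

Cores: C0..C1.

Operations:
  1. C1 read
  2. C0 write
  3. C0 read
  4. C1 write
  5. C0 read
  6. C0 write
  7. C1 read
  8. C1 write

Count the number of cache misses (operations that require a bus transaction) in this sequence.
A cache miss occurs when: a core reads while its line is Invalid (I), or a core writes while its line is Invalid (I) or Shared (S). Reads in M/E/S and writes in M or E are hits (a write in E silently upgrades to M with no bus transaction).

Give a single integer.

Op 1: C1 read [C1 read from I: no other sharers -> C1=E (exclusive)] -> [I,E] [MISS #1: read from I]
Op 2: C0 write [C0 write: invalidate ['C1=E'] -> C0=M] -> [M,I] [MISS #2: write from I]
Op 3: C0 read [C0 read: already in M, no change] -> [M,I] [hit: read from M]
Op 4: C1 write [C1 write: invalidate ['C0=M'] -> C1=M] -> [I,M] [MISS #3: write from I]
Op 5: C0 read [C0 read from I: others=['C1=M'] -> C0=S, others downsized to S] -> [S,S] [MISS #4: read from I]
Op 6: C0 write [C0 write: invalidate ['C1=S'] -> C0=M] -> [M,I] [MISS #5: write from S]
Op 7: C1 read [C1 read from I: others=['C0=M'] -> C1=S, others downsized to S] -> [S,S] [MISS #6: read from I]
Op 8: C1 write [C1 write: invalidate ['C0=S'] -> C1=M] -> [I,M] [MISS #7: write from S]

Answer: 7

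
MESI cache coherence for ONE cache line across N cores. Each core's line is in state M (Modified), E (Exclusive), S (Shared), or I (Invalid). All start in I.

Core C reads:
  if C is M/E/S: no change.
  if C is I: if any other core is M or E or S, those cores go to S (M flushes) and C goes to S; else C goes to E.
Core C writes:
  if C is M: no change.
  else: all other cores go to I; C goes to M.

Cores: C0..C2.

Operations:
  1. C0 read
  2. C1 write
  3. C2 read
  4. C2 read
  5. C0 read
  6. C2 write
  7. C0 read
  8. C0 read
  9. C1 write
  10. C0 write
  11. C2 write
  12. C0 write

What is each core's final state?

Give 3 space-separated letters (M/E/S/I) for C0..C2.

Answer: M I I

Derivation:
Op 1: C0 read [C0 read from I: no other sharers -> C0=E (exclusive)] -> [E,I,I]
Op 2: C1 write [C1 write: invalidate ['C0=E'] -> C1=M] -> [I,M,I]
Op 3: C2 read [C2 read from I: others=['C1=M'] -> C2=S, others downsized to S] -> [I,S,S]
Op 4: C2 read [C2 read: already in S, no change] -> [I,S,S]
Op 5: C0 read [C0 read from I: others=['C1=S', 'C2=S'] -> C0=S, others downsized to S] -> [S,S,S]
Op 6: C2 write [C2 write: invalidate ['C0=S', 'C1=S'] -> C2=M] -> [I,I,M]
Op 7: C0 read [C0 read from I: others=['C2=M'] -> C0=S, others downsized to S] -> [S,I,S]
Op 8: C0 read [C0 read: already in S, no change] -> [S,I,S]
Op 9: C1 write [C1 write: invalidate ['C0=S', 'C2=S'] -> C1=M] -> [I,M,I]
Op 10: C0 write [C0 write: invalidate ['C1=M'] -> C0=M] -> [M,I,I]
Op 11: C2 write [C2 write: invalidate ['C0=M'] -> C2=M] -> [I,I,M]
Op 12: C0 write [C0 write: invalidate ['C2=M'] -> C0=M] -> [M,I,I]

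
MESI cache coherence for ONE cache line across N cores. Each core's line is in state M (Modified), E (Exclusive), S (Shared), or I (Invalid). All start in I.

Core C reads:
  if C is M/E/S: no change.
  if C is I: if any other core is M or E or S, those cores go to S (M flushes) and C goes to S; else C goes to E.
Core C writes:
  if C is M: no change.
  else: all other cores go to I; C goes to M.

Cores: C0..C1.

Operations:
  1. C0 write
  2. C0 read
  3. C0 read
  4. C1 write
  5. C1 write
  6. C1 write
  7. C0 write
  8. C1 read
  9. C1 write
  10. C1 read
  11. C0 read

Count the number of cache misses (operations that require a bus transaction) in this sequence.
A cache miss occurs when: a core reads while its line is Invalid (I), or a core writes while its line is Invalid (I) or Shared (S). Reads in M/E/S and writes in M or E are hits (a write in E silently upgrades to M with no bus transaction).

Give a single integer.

Op 1: C0 write [C0 write: invalidate none -> C0=M] -> [M,I] [MISS #1: write from I]
Op 2: C0 read [C0 read: already in M, no change] -> [M,I] [hit: read from M]
Op 3: C0 read [C0 read: already in M, no change] -> [M,I] [hit: read from M]
Op 4: C1 write [C1 write: invalidate ['C0=M'] -> C1=M] -> [I,M] [MISS #2: write from I]
Op 5: C1 write [C1 write: already M (modified), no change] -> [I,M] [hit: write from M]
Op 6: C1 write [C1 write: already M (modified), no change] -> [I,M] [hit: write from M]
Op 7: C0 write [C0 write: invalidate ['C1=M'] -> C0=M] -> [M,I] [MISS #3: write from I]
Op 8: C1 read [C1 read from I: others=['C0=M'] -> C1=S, others downsized to S] -> [S,S] [MISS #4: read from I]
Op 9: C1 write [C1 write: invalidate ['C0=S'] -> C1=M] -> [I,M] [MISS #5: write from S]
Op 10: C1 read [C1 read: already in M, no change] -> [I,M] [hit: read from M]
Op 11: C0 read [C0 read from I: others=['C1=M'] -> C0=S, others downsized to S] -> [S,S] [MISS #6: read from I]

Answer: 6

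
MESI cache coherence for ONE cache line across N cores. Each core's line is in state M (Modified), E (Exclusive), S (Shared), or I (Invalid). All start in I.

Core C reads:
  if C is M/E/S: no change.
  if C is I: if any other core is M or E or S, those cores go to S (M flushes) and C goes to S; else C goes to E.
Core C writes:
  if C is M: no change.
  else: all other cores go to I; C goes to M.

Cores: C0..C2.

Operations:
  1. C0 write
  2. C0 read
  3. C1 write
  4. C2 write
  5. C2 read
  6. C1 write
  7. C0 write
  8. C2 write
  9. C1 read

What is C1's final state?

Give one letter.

Answer: S

Derivation:
Op 1: C0 write [C0 write: invalidate none -> C0=M] -> [M,I,I]
Op 2: C0 read [C0 read: already in M, no change] -> [M,I,I]
Op 3: C1 write [C1 write: invalidate ['C0=M'] -> C1=M] -> [I,M,I]
Op 4: C2 write [C2 write: invalidate ['C1=M'] -> C2=M] -> [I,I,M]
Op 5: C2 read [C2 read: already in M, no change] -> [I,I,M]
Op 6: C1 write [C1 write: invalidate ['C2=M'] -> C1=M] -> [I,M,I]
Op 7: C0 write [C0 write: invalidate ['C1=M'] -> C0=M] -> [M,I,I]
Op 8: C2 write [C2 write: invalidate ['C0=M'] -> C2=M] -> [I,I,M]
Op 9: C1 read [C1 read from I: others=['C2=M'] -> C1=S, others downsized to S] -> [I,S,S]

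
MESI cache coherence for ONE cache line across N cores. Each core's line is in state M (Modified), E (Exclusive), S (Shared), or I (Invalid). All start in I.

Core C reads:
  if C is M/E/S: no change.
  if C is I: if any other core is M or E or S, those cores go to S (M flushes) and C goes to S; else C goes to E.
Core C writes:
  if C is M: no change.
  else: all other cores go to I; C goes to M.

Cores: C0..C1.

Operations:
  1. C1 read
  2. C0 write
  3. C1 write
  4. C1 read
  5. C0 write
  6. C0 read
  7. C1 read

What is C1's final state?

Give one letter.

Op 1: C1 read [C1 read from I: no other sharers -> C1=E (exclusive)] -> [I,E]
Op 2: C0 write [C0 write: invalidate ['C1=E'] -> C0=M] -> [M,I]
Op 3: C1 write [C1 write: invalidate ['C0=M'] -> C1=M] -> [I,M]
Op 4: C1 read [C1 read: already in M, no change] -> [I,M]
Op 5: C0 write [C0 write: invalidate ['C1=M'] -> C0=M] -> [M,I]
Op 6: C0 read [C0 read: already in M, no change] -> [M,I]
Op 7: C1 read [C1 read from I: others=['C0=M'] -> C1=S, others downsized to S] -> [S,S]

Answer: S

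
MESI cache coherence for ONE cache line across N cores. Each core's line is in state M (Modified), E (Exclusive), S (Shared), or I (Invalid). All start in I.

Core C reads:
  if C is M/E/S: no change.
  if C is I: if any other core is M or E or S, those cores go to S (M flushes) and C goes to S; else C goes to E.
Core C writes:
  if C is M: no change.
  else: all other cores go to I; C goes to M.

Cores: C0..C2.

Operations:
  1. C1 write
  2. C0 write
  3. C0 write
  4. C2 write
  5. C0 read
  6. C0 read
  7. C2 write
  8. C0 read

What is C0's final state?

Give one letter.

Answer: S

Derivation:
Op 1: C1 write [C1 write: invalidate none -> C1=M] -> [I,M,I]
Op 2: C0 write [C0 write: invalidate ['C1=M'] -> C0=M] -> [M,I,I]
Op 3: C0 write [C0 write: already M (modified), no change] -> [M,I,I]
Op 4: C2 write [C2 write: invalidate ['C0=M'] -> C2=M] -> [I,I,M]
Op 5: C0 read [C0 read from I: others=['C2=M'] -> C0=S, others downsized to S] -> [S,I,S]
Op 6: C0 read [C0 read: already in S, no change] -> [S,I,S]
Op 7: C2 write [C2 write: invalidate ['C0=S'] -> C2=M] -> [I,I,M]
Op 8: C0 read [C0 read from I: others=['C2=M'] -> C0=S, others downsized to S] -> [S,I,S]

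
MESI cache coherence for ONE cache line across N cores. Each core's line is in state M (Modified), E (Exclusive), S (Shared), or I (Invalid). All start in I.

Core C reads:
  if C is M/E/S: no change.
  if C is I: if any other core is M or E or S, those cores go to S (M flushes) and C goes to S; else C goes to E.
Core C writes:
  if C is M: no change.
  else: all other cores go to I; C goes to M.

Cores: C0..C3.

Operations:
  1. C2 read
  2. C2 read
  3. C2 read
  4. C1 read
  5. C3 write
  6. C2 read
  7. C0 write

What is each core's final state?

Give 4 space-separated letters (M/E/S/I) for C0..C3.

Answer: M I I I

Derivation:
Op 1: C2 read [C2 read from I: no other sharers -> C2=E (exclusive)] -> [I,I,E,I]
Op 2: C2 read [C2 read: already in E, no change] -> [I,I,E,I]
Op 3: C2 read [C2 read: already in E, no change] -> [I,I,E,I]
Op 4: C1 read [C1 read from I: others=['C2=E'] -> C1=S, others downsized to S] -> [I,S,S,I]
Op 5: C3 write [C3 write: invalidate ['C1=S', 'C2=S'] -> C3=M] -> [I,I,I,M]
Op 6: C2 read [C2 read from I: others=['C3=M'] -> C2=S, others downsized to S] -> [I,I,S,S]
Op 7: C0 write [C0 write: invalidate ['C2=S', 'C3=S'] -> C0=M] -> [M,I,I,I]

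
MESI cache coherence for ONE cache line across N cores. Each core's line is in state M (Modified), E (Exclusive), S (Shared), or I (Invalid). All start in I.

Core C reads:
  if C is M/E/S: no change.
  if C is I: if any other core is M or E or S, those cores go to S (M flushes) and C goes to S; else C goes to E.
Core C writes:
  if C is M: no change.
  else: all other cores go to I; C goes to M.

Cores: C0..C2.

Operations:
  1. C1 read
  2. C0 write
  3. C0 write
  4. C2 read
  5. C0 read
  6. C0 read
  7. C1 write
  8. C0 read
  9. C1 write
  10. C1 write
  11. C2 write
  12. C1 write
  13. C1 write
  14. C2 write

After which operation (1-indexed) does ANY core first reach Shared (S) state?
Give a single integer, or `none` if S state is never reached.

Op 1: C1 read [C1 read from I: no other sharers -> C1=E (exclusive)] -> [I,E,I]
Op 2: C0 write [C0 write: invalidate ['C1=E'] -> C0=M] -> [M,I,I]
Op 3: C0 write [C0 write: already M (modified), no change] -> [M,I,I]
Op 4: C2 read [C2 read from I: others=['C0=M'] -> C2=S, others downsized to S] -> [S,I,S]
  -> First S state at op 4; remaining ops need not be traced.

Answer: 4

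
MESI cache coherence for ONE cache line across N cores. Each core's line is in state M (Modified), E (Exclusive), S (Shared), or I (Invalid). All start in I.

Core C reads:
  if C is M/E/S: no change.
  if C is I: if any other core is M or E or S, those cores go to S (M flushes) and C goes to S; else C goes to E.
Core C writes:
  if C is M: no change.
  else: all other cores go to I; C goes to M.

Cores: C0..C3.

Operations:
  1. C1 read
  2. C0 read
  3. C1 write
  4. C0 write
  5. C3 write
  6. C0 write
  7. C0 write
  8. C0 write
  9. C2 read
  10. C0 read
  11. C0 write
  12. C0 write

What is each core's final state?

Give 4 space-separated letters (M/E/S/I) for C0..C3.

Answer: M I I I

Derivation:
Op 1: C1 read [C1 read from I: no other sharers -> C1=E (exclusive)] -> [I,E,I,I]
Op 2: C0 read [C0 read from I: others=['C1=E'] -> C0=S, others downsized to S] -> [S,S,I,I]
Op 3: C1 write [C1 write: invalidate ['C0=S'] -> C1=M] -> [I,M,I,I]
Op 4: C0 write [C0 write: invalidate ['C1=M'] -> C0=M] -> [M,I,I,I]
Op 5: C3 write [C3 write: invalidate ['C0=M'] -> C3=M] -> [I,I,I,M]
Op 6: C0 write [C0 write: invalidate ['C3=M'] -> C0=M] -> [M,I,I,I]
Op 7: C0 write [C0 write: already M (modified), no change] -> [M,I,I,I]
Op 8: C0 write [C0 write: already M (modified), no change] -> [M,I,I,I]
Op 9: C2 read [C2 read from I: others=['C0=M'] -> C2=S, others downsized to S] -> [S,I,S,I]
Op 10: C0 read [C0 read: already in S, no change] -> [S,I,S,I]
Op 11: C0 write [C0 write: invalidate ['C2=S'] -> C0=M] -> [M,I,I,I]
Op 12: C0 write [C0 write: already M (modified), no change] -> [M,I,I,I]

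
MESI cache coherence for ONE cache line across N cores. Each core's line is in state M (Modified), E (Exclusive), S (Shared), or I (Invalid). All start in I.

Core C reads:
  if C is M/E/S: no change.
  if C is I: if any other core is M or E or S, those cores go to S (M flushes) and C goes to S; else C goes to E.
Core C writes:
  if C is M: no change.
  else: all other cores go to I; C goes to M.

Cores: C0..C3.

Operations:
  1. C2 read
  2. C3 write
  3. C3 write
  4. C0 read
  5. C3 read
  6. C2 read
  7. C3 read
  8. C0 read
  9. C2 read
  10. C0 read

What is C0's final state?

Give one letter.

Answer: S

Derivation:
Op 1: C2 read [C2 read from I: no other sharers -> C2=E (exclusive)] -> [I,I,E,I]
Op 2: C3 write [C3 write: invalidate ['C2=E'] -> C3=M] -> [I,I,I,M]
Op 3: C3 write [C3 write: already M (modified), no change] -> [I,I,I,M]
Op 4: C0 read [C0 read from I: others=['C3=M'] -> C0=S, others downsized to S] -> [S,I,I,S]
Op 5: C3 read [C3 read: already in S, no change] -> [S,I,I,S]
Op 6: C2 read [C2 read from I: others=['C0=S', 'C3=S'] -> C2=S, others downsized to S] -> [S,I,S,S]
Op 7: C3 read [C3 read: already in S, no change] -> [S,I,S,S]
Op 8: C0 read [C0 read: already in S, no change] -> [S,I,S,S]
Op 9: C2 read [C2 read: already in S, no change] -> [S,I,S,S]
Op 10: C0 read [C0 read: already in S, no change] -> [S,I,S,S]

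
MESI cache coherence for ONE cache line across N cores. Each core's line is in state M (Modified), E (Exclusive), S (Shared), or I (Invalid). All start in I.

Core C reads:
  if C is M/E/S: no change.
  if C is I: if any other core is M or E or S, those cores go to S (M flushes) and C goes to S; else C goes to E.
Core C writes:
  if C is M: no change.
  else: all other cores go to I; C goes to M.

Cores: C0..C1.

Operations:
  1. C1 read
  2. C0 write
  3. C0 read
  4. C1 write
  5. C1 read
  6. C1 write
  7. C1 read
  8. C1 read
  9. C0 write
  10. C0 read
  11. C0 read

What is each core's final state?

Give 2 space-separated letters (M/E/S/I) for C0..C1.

Answer: M I

Derivation:
Op 1: C1 read [C1 read from I: no other sharers -> C1=E (exclusive)] -> [I,E]
Op 2: C0 write [C0 write: invalidate ['C1=E'] -> C0=M] -> [M,I]
Op 3: C0 read [C0 read: already in M, no change] -> [M,I]
Op 4: C1 write [C1 write: invalidate ['C0=M'] -> C1=M] -> [I,M]
Op 5: C1 read [C1 read: already in M, no change] -> [I,M]
Op 6: C1 write [C1 write: already M (modified), no change] -> [I,M]
Op 7: C1 read [C1 read: already in M, no change] -> [I,M]
Op 8: C1 read [C1 read: already in M, no change] -> [I,M]
Op 9: C0 write [C0 write: invalidate ['C1=M'] -> C0=M] -> [M,I]
Op 10: C0 read [C0 read: already in M, no change] -> [M,I]
Op 11: C0 read [C0 read: already in M, no change] -> [M,I]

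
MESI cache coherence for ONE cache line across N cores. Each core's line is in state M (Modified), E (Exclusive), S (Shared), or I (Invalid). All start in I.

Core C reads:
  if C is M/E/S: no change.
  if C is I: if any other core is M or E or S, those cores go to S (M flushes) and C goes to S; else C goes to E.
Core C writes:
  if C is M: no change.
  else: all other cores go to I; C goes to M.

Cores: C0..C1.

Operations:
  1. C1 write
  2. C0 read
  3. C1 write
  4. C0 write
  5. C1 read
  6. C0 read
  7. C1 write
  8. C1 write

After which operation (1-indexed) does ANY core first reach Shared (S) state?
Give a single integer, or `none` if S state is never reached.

Op 1: C1 write [C1 write: invalidate none -> C1=M] -> [I,M]
Op 2: C0 read [C0 read from I: others=['C1=M'] -> C0=S, others downsized to S] -> [S,S]
  -> First S state at op 2; remaining ops need not be traced.

Answer: 2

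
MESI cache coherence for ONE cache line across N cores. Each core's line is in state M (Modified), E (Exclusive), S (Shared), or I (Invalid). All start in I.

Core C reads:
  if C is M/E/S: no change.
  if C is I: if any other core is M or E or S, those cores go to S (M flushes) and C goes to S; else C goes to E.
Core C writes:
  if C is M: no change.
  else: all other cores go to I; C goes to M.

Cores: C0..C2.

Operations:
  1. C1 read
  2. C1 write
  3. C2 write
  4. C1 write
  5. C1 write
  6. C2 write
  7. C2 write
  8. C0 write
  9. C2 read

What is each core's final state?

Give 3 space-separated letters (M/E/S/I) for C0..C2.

Answer: S I S

Derivation:
Op 1: C1 read [C1 read from I: no other sharers -> C1=E (exclusive)] -> [I,E,I]
Op 2: C1 write [C1 write: invalidate none -> C1=M] -> [I,M,I]
Op 3: C2 write [C2 write: invalidate ['C1=M'] -> C2=M] -> [I,I,M]
Op 4: C1 write [C1 write: invalidate ['C2=M'] -> C1=M] -> [I,M,I]
Op 5: C1 write [C1 write: already M (modified), no change] -> [I,M,I]
Op 6: C2 write [C2 write: invalidate ['C1=M'] -> C2=M] -> [I,I,M]
Op 7: C2 write [C2 write: already M (modified), no change] -> [I,I,M]
Op 8: C0 write [C0 write: invalidate ['C2=M'] -> C0=M] -> [M,I,I]
Op 9: C2 read [C2 read from I: others=['C0=M'] -> C2=S, others downsized to S] -> [S,I,S]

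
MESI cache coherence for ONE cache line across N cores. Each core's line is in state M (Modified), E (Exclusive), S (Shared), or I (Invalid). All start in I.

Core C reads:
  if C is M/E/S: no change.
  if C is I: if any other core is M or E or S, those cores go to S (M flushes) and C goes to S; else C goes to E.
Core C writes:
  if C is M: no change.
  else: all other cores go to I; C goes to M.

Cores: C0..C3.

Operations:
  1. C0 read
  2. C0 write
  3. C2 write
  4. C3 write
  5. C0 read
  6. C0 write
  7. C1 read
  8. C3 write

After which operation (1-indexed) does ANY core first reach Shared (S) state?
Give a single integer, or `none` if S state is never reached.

Op 1: C0 read [C0 read from I: no other sharers -> C0=E (exclusive)] -> [E,I,I,I]
Op 2: C0 write [C0 write: invalidate none -> C0=M] -> [M,I,I,I]
Op 3: C2 write [C2 write: invalidate ['C0=M'] -> C2=M] -> [I,I,M,I]
Op 4: C3 write [C3 write: invalidate ['C2=M'] -> C3=M] -> [I,I,I,M]
Op 5: C0 read [C0 read from I: others=['C3=M'] -> C0=S, others downsized to S] -> [S,I,I,S]
  -> First S state at op 5; remaining ops need not be traced.

Answer: 5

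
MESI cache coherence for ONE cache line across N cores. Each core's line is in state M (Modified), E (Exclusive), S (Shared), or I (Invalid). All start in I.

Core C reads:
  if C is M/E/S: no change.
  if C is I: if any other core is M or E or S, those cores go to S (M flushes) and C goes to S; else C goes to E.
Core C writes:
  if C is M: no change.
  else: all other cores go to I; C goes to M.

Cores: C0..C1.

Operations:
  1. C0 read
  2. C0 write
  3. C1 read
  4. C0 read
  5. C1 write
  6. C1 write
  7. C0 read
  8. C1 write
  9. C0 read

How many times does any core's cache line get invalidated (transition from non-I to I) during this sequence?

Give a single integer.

Op 1: C0 read [C0 read from I: no other sharers -> C0=E (exclusive)] -> [E,I] (invalidations this op: 0; running total: 0)
Op 2: C0 write [C0 write: invalidate none -> C0=M] -> [M,I] (invalidations this op: 0; running total: 0)
Op 3: C1 read [C1 read from I: others=['C0=M'] -> C1=S, others downsized to S] -> [S,S] (invalidations this op: 0; running total: 0)
Op 4: C0 read [C0 read: already in S, no change] -> [S,S] (invalidations this op: 0; running total: 0)
Op 5: C1 write [C1 write: invalidate ['C0=S'] -> C1=M] -> [I,M] (invalidations this op: 1; running total: 1)
Op 6: C1 write [C1 write: already M (modified), no change] -> [I,M] (invalidations this op: 0; running total: 1)
Op 7: C0 read [C0 read from I: others=['C1=M'] -> C0=S, others downsized to S] -> [S,S] (invalidations this op: 0; running total: 1)
Op 8: C1 write [C1 write: invalidate ['C0=S'] -> C1=M] -> [I,M] (invalidations this op: 1; running total: 2)
Op 9: C0 read [C0 read from I: others=['C1=M'] -> C0=S, others downsized to S] -> [S,S] (invalidations this op: 0; running total: 2)

Answer: 2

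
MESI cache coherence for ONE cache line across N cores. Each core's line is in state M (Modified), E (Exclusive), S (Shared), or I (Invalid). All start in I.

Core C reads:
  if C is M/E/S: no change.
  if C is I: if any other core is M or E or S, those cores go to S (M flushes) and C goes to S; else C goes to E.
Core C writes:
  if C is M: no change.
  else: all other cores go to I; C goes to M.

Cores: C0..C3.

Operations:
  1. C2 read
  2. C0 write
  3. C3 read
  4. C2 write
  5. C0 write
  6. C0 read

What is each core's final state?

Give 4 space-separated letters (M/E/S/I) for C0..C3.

Op 1: C2 read [C2 read from I: no other sharers -> C2=E (exclusive)] -> [I,I,E,I]
Op 2: C0 write [C0 write: invalidate ['C2=E'] -> C0=M] -> [M,I,I,I]
Op 3: C3 read [C3 read from I: others=['C0=M'] -> C3=S, others downsized to S] -> [S,I,I,S]
Op 4: C2 write [C2 write: invalidate ['C0=S', 'C3=S'] -> C2=M] -> [I,I,M,I]
Op 5: C0 write [C0 write: invalidate ['C2=M'] -> C0=M] -> [M,I,I,I]
Op 6: C0 read [C0 read: already in M, no change] -> [M,I,I,I]

Answer: M I I I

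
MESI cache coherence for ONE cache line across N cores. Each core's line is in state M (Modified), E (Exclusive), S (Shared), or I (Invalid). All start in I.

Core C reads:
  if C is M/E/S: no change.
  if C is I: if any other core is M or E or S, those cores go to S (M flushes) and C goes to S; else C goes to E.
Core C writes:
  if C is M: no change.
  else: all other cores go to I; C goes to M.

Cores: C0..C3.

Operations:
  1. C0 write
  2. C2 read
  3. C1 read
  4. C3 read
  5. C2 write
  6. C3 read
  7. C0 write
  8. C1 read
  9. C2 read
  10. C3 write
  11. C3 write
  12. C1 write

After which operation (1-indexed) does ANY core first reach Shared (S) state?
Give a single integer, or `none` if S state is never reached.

Answer: 2

Derivation:
Op 1: C0 write [C0 write: invalidate none -> C0=M] -> [M,I,I,I]
Op 2: C2 read [C2 read from I: others=['C0=M'] -> C2=S, others downsized to S] -> [S,I,S,I]
  -> First S state at op 2; remaining ops need not be traced.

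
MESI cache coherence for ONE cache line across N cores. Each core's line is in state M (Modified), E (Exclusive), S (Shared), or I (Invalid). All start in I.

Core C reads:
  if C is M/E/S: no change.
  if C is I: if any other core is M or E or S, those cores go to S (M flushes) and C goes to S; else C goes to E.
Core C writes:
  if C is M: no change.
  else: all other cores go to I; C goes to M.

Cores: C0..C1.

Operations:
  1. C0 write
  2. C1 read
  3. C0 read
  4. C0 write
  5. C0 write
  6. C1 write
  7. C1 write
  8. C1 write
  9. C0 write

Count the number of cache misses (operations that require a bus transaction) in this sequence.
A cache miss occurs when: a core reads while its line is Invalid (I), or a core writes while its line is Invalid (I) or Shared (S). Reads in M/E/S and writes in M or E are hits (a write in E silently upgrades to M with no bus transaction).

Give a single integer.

Op 1: C0 write [C0 write: invalidate none -> C0=M] -> [M,I] [MISS #1: write from I]
Op 2: C1 read [C1 read from I: others=['C0=M'] -> C1=S, others downsized to S] -> [S,S] [MISS #2: read from I]
Op 3: C0 read [C0 read: already in S, no change] -> [S,S] [hit: read from S]
Op 4: C0 write [C0 write: invalidate ['C1=S'] -> C0=M] -> [M,I] [MISS #3: write from S]
Op 5: C0 write [C0 write: already M (modified), no change] -> [M,I] [hit: write from M]
Op 6: C1 write [C1 write: invalidate ['C0=M'] -> C1=M] -> [I,M] [MISS #4: write from I]
Op 7: C1 write [C1 write: already M (modified), no change] -> [I,M] [hit: write from M]
Op 8: C1 write [C1 write: already M (modified), no change] -> [I,M] [hit: write from M]
Op 9: C0 write [C0 write: invalidate ['C1=M'] -> C0=M] -> [M,I] [MISS #5: write from I]

Answer: 5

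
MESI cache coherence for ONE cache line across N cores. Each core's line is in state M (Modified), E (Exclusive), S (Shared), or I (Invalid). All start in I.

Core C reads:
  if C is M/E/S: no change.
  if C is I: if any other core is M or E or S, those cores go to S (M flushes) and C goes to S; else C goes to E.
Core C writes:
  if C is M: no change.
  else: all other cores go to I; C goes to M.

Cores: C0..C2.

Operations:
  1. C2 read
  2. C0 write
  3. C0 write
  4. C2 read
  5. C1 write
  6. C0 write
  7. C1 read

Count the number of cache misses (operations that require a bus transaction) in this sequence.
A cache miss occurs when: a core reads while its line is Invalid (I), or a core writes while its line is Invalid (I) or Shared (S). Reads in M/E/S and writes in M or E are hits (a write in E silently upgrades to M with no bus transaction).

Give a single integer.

Answer: 6

Derivation:
Op 1: C2 read [C2 read from I: no other sharers -> C2=E (exclusive)] -> [I,I,E] [MISS #1: read from I]
Op 2: C0 write [C0 write: invalidate ['C2=E'] -> C0=M] -> [M,I,I] [MISS #2: write from I]
Op 3: C0 write [C0 write: already M (modified), no change] -> [M,I,I] [hit: write from M]
Op 4: C2 read [C2 read from I: others=['C0=M'] -> C2=S, others downsized to S] -> [S,I,S] [MISS #3: read from I]
Op 5: C1 write [C1 write: invalidate ['C0=S', 'C2=S'] -> C1=M] -> [I,M,I] [MISS #4: write from I]
Op 6: C0 write [C0 write: invalidate ['C1=M'] -> C0=M] -> [M,I,I] [MISS #5: write from I]
Op 7: C1 read [C1 read from I: others=['C0=M'] -> C1=S, others downsized to S] -> [S,S,I] [MISS #6: read from I]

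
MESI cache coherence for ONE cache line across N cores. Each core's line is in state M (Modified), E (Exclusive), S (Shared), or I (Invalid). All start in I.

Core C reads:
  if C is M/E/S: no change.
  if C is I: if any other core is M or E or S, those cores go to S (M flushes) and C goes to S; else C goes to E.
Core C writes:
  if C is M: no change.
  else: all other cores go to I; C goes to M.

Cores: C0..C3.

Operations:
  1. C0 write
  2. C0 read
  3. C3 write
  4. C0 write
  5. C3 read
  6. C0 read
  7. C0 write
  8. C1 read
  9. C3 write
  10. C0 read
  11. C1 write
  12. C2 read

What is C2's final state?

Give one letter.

Answer: S

Derivation:
Op 1: C0 write [C0 write: invalidate none -> C0=M] -> [M,I,I,I]
Op 2: C0 read [C0 read: already in M, no change] -> [M,I,I,I]
Op 3: C3 write [C3 write: invalidate ['C0=M'] -> C3=M] -> [I,I,I,M]
Op 4: C0 write [C0 write: invalidate ['C3=M'] -> C0=M] -> [M,I,I,I]
Op 5: C3 read [C3 read from I: others=['C0=M'] -> C3=S, others downsized to S] -> [S,I,I,S]
Op 6: C0 read [C0 read: already in S, no change] -> [S,I,I,S]
Op 7: C0 write [C0 write: invalidate ['C3=S'] -> C0=M] -> [M,I,I,I]
Op 8: C1 read [C1 read from I: others=['C0=M'] -> C1=S, others downsized to S] -> [S,S,I,I]
Op 9: C3 write [C3 write: invalidate ['C0=S', 'C1=S'] -> C3=M] -> [I,I,I,M]
Op 10: C0 read [C0 read from I: others=['C3=M'] -> C0=S, others downsized to S] -> [S,I,I,S]
Op 11: C1 write [C1 write: invalidate ['C0=S', 'C3=S'] -> C1=M] -> [I,M,I,I]
Op 12: C2 read [C2 read from I: others=['C1=M'] -> C2=S, others downsized to S] -> [I,S,S,I]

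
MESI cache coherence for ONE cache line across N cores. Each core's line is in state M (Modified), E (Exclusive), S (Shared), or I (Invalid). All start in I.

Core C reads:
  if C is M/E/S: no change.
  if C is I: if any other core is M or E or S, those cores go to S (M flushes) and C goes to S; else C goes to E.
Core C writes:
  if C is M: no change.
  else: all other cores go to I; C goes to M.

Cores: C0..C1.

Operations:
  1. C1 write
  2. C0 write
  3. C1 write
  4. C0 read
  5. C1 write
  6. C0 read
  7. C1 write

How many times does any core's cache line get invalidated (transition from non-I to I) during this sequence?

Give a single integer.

Op 1: C1 write [C1 write: invalidate none -> C1=M] -> [I,M] (invalidations this op: 0; running total: 0)
Op 2: C0 write [C0 write: invalidate ['C1=M'] -> C0=M] -> [M,I] (invalidations this op: 1; running total: 1)
Op 3: C1 write [C1 write: invalidate ['C0=M'] -> C1=M] -> [I,M] (invalidations this op: 1; running total: 2)
Op 4: C0 read [C0 read from I: others=['C1=M'] -> C0=S, others downsized to S] -> [S,S] (invalidations this op: 0; running total: 2)
Op 5: C1 write [C1 write: invalidate ['C0=S'] -> C1=M] -> [I,M] (invalidations this op: 1; running total: 3)
Op 6: C0 read [C0 read from I: others=['C1=M'] -> C0=S, others downsized to S] -> [S,S] (invalidations this op: 0; running total: 3)
Op 7: C1 write [C1 write: invalidate ['C0=S'] -> C1=M] -> [I,M] (invalidations this op: 1; running total: 4)

Answer: 4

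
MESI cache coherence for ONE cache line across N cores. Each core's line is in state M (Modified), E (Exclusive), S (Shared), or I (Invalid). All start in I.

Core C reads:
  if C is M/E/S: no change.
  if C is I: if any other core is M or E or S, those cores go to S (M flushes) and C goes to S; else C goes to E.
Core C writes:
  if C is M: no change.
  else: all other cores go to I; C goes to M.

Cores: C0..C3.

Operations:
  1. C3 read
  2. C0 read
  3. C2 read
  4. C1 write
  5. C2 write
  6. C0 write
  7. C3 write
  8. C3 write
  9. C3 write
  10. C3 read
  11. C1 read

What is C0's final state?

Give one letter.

Answer: I

Derivation:
Op 1: C3 read [C3 read from I: no other sharers -> C3=E (exclusive)] -> [I,I,I,E]
Op 2: C0 read [C0 read from I: others=['C3=E'] -> C0=S, others downsized to S] -> [S,I,I,S]
Op 3: C2 read [C2 read from I: others=['C0=S', 'C3=S'] -> C2=S, others downsized to S] -> [S,I,S,S]
Op 4: C1 write [C1 write: invalidate ['C0=S', 'C2=S', 'C3=S'] -> C1=M] -> [I,M,I,I]
Op 5: C2 write [C2 write: invalidate ['C1=M'] -> C2=M] -> [I,I,M,I]
Op 6: C0 write [C0 write: invalidate ['C2=M'] -> C0=M] -> [M,I,I,I]
Op 7: C3 write [C3 write: invalidate ['C0=M'] -> C3=M] -> [I,I,I,M]
Op 8: C3 write [C3 write: already M (modified), no change] -> [I,I,I,M]
Op 9: C3 write [C3 write: already M (modified), no change] -> [I,I,I,M]
Op 10: C3 read [C3 read: already in M, no change] -> [I,I,I,M]
Op 11: C1 read [C1 read from I: others=['C3=M'] -> C1=S, others downsized to S] -> [I,S,I,S]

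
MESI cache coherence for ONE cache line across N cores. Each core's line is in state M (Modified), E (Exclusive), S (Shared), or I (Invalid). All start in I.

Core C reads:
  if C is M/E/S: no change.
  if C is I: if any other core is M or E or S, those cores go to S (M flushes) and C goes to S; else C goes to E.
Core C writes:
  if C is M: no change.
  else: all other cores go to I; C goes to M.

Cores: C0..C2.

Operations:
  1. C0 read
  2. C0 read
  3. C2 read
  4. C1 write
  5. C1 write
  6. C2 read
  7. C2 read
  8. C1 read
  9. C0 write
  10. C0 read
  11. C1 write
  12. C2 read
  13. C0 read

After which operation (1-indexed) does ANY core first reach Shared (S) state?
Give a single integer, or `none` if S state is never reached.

Op 1: C0 read [C0 read from I: no other sharers -> C0=E (exclusive)] -> [E,I,I]
Op 2: C0 read [C0 read: already in E, no change] -> [E,I,I]
Op 3: C2 read [C2 read from I: others=['C0=E'] -> C2=S, others downsized to S] -> [S,I,S]
  -> First S state at op 3; remaining ops need not be traced.

Answer: 3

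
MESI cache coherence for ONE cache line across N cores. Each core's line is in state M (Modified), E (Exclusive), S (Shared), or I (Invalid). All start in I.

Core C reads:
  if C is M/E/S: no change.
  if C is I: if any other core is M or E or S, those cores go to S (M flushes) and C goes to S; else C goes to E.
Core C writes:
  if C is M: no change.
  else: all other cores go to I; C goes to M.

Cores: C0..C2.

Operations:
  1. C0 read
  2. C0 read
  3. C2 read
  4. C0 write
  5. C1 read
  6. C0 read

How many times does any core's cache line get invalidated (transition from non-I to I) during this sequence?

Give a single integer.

Answer: 1

Derivation:
Op 1: C0 read [C0 read from I: no other sharers -> C0=E (exclusive)] -> [E,I,I] (invalidations this op: 0; running total: 0)
Op 2: C0 read [C0 read: already in E, no change] -> [E,I,I] (invalidations this op: 0; running total: 0)
Op 3: C2 read [C2 read from I: others=['C0=E'] -> C2=S, others downsized to S] -> [S,I,S] (invalidations this op: 0; running total: 0)
Op 4: C0 write [C0 write: invalidate ['C2=S'] -> C0=M] -> [M,I,I] (invalidations this op: 1; running total: 1)
Op 5: C1 read [C1 read from I: others=['C0=M'] -> C1=S, others downsized to S] -> [S,S,I] (invalidations this op: 0; running total: 1)
Op 6: C0 read [C0 read: already in S, no change] -> [S,S,I] (invalidations this op: 0; running total: 1)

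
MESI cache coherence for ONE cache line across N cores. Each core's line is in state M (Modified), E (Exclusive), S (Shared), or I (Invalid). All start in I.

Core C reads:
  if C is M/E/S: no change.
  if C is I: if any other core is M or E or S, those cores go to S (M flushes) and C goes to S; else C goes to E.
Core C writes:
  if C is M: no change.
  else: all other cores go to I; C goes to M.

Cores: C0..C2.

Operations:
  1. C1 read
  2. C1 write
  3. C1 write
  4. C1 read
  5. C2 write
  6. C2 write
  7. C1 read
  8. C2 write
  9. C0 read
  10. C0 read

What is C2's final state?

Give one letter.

Op 1: C1 read [C1 read from I: no other sharers -> C1=E (exclusive)] -> [I,E,I]
Op 2: C1 write [C1 write: invalidate none -> C1=M] -> [I,M,I]
Op 3: C1 write [C1 write: already M (modified), no change] -> [I,M,I]
Op 4: C1 read [C1 read: already in M, no change] -> [I,M,I]
Op 5: C2 write [C2 write: invalidate ['C1=M'] -> C2=M] -> [I,I,M]
Op 6: C2 write [C2 write: already M (modified), no change] -> [I,I,M]
Op 7: C1 read [C1 read from I: others=['C2=M'] -> C1=S, others downsized to S] -> [I,S,S]
Op 8: C2 write [C2 write: invalidate ['C1=S'] -> C2=M] -> [I,I,M]
Op 9: C0 read [C0 read from I: others=['C2=M'] -> C0=S, others downsized to S] -> [S,I,S]
Op 10: C0 read [C0 read: already in S, no change] -> [S,I,S]

Answer: S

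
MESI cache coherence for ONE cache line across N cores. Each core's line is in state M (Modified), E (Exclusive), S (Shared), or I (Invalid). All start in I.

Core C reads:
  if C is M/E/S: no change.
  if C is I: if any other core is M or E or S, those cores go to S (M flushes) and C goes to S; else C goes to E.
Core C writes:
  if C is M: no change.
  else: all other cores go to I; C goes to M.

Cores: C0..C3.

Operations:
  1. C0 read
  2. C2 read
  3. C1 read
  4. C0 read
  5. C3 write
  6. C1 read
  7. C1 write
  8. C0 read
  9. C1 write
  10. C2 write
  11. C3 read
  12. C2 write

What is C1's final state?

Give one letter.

Op 1: C0 read [C0 read from I: no other sharers -> C0=E (exclusive)] -> [E,I,I,I]
Op 2: C2 read [C2 read from I: others=['C0=E'] -> C2=S, others downsized to S] -> [S,I,S,I]
Op 3: C1 read [C1 read from I: others=['C0=S', 'C2=S'] -> C1=S, others downsized to S] -> [S,S,S,I]
Op 4: C0 read [C0 read: already in S, no change] -> [S,S,S,I]
Op 5: C3 write [C3 write: invalidate ['C0=S', 'C1=S', 'C2=S'] -> C3=M] -> [I,I,I,M]
Op 6: C1 read [C1 read from I: others=['C3=M'] -> C1=S, others downsized to S] -> [I,S,I,S]
Op 7: C1 write [C1 write: invalidate ['C3=S'] -> C1=M] -> [I,M,I,I]
Op 8: C0 read [C0 read from I: others=['C1=M'] -> C0=S, others downsized to S] -> [S,S,I,I]
Op 9: C1 write [C1 write: invalidate ['C0=S'] -> C1=M] -> [I,M,I,I]
Op 10: C2 write [C2 write: invalidate ['C1=M'] -> C2=M] -> [I,I,M,I]
Op 11: C3 read [C3 read from I: others=['C2=M'] -> C3=S, others downsized to S] -> [I,I,S,S]
Op 12: C2 write [C2 write: invalidate ['C3=S'] -> C2=M] -> [I,I,M,I]

Answer: I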